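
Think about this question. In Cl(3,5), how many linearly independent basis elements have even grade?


Even subalgebra dimension = 2^(n-1)
n = 3 + 5 = 8
2^(8 - 1) = 2^7 = 128
Verification: sum of C(8,k) for even k = 1 + 28 + 70 + 28 + 1 = 128
Result = 128


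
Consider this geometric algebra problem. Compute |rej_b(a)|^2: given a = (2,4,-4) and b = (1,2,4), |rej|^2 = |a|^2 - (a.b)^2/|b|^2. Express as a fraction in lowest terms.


|a|^2 = 2^2 + 4^2 + (-4)^2 = 36
|b|^2 = 1^2 + 2^2 + 4^2 = 21
a . b = 2*1 + 4*2 + (-4)*4 = -6
(a.b)^2 = (-6)^2 = 36
|rej|^2 = 36 - 36/21
= (756 - 36)/21
= 720/21
In lowest terms: 240/7


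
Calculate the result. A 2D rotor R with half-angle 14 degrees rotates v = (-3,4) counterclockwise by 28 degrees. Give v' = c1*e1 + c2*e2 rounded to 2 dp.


Rotor R = cos(14deg) - sin(14deg)*e12
Rotation angle theta = 2 * 14 = 28 degrees
v' = R*v*~R rotates v by theta.
cos(28deg) = 0.8829, sin(28deg) = 0.4695
v'_1 = -3*cos(28deg) - 4*sin(28deg)
= -3*0.8829 - 4*0.4695
= -4.53
v'_2 = -3*sin(28deg) + 4*cos(28deg)
= -3*0.4695 + 4*0.8829
= 2.12
v' = -4.53*e1 + 2.12*e2


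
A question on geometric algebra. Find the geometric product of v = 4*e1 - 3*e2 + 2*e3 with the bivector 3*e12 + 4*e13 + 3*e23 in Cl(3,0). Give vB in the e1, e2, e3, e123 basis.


vB has grade-1 (vector) and grade-3 (trivector) parts: vB = (v _| B) + (v ^ B).
Vector part <vB>_1:
  e1: -v2*b12 - v3*b13 = -(-3)*(3) - (2)*(4) = 1
  e2: v1*b12 - v3*b23 = (4)*(3) - (2)*(3) = 6
  e3: v1*b13 + v2*b23 = (4)*(4) + (-3)*(3) = 7
Trivector part <vB>_3:
  e123: v1*b23 - v2*b13 + v3*b12 = (4)*(3) - (-3)*(4) + (2)*(3) = 30
vB = 1*e1 + 6*e2 + 7*e3 + 30*e123


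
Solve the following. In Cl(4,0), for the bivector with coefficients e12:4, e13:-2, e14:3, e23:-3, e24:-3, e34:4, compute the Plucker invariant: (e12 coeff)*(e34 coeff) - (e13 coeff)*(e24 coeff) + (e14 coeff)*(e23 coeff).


Plucker relation: af - be + cd
a*f = 4*4 = 16
b*e = (-2)*(-3) = 6
c*d = 3*(-3) = -9
af - be + cd = 16 - 6 + (-9)
= 1


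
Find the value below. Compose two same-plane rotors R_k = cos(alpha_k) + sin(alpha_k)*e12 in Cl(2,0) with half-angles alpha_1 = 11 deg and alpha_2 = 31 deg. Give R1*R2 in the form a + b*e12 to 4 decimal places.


Same-plane rotors commute and their half-angles add:
R1*R2 = cos(a1 + a2) + sin(a1 + a2)*e12.
a1 + a2 = 11 + 31 = 42 deg
cos(42 deg) = 0.7431
sin(42 deg) = 0.6691
R1*R2 = 0.7431 + 0.6691*e12


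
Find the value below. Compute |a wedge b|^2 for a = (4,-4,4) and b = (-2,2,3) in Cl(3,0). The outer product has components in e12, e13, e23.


a wedge b = (a1*b2 - a2*b1)*e12 + (a1*b3 - a3*b1)*e13 + (a2*b3 - a3*b2)*e23
e12 coeff: 4*2 - (-4)*(-2) = 8 - 8 = 0
e13 coeff: 4*3 - 4*(-2) = 12 - (-8) = 20
e23 coeff: (-4)*3 - 4*2 = -12 - 8 = -20
|a wedge b|^2 = 0^2 + 20^2 + (-20)^2
= 0 + 400 + 400
= 800


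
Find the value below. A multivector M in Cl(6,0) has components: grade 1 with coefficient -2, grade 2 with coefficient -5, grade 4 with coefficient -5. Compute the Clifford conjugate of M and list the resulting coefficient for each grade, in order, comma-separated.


Clifford conjugate sign for grade k: (-1)^(k(k+1)/2)
Grade 1: (-1)^(1*2/2) = (-1)^1 = -1, coeff -2 -> 2
Grade 2: (-1)^(2*3/2) = (-1)^3 = -1, coeff -5 -> 5
Grade 4: (-1)^(4*5/2) = (-1)^10 = 1, coeff -5 -> -5
Conjugated coefficients: 2, 5, -5


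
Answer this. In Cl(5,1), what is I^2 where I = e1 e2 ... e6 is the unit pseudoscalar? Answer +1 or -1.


The pseudoscalar I = e1...e_n (product of all n generators) of Cl(p,q) satisfies I^2 = (-1)^(q + n(n-1)/2).
p = 5, q = 1, n = p + q = 6
n(n-1)/2 = 6 * 5 / 2 = 15
Exponent = q + n(n-1)/2 = 1 + 15 = 16
I^2 = (-1)^16 = +1


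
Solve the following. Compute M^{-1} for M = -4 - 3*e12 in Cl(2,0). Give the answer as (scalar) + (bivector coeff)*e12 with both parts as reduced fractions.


M = -4 - 3*e12, where e12^2 = -1.
Since M commutes with its reverse ~M = a - b*e12, M * ~M = a^2 - b^2*e12^2 = a^2 + b^2.
So M^{-1} = ~M / (a^2 + b^2) = (a - b*e12)/(a^2 + b^2).
a^2 + b^2 = 16 + 9 = 25
Scalar part = -4/25 = -4/25
Bivector coeff = 3/25 = 3/25
M^{-1} = -4/25 + 3/25*e12


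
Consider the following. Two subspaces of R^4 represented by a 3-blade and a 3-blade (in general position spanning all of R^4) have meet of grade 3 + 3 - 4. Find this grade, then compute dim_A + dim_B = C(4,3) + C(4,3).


Meet grade = grade(A) + grade(B) - n
= 3 + 3 - 4 = 2
C(4,3) = 4
C(4,3) = 4
dim_A + dim_B = 4 + 4 = 8


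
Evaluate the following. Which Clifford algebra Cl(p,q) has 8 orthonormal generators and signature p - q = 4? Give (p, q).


We need p + q = 8 and p - q = 4.
Adding: 2p = 8 + 4 = 12, so p = 6.
Then q = 8 - 6 = 2.
(p, q) = (6, 2)


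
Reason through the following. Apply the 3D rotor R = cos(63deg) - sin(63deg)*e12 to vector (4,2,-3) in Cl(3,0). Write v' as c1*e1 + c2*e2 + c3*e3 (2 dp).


Rotor R = cos(63deg) - sin(63deg)*e12
Rotation angle theta = 2 * 63 = 126 degrees in the e12 plane (e1 -> e2).
The component perpendicular to the plane (e3) is invariant: v'_3 = v3 = -3.00
cos(126deg) = -0.5878, sin(126deg) = 0.8090
v'_1 = v1*cos(theta) - v2*sin(theta) = 4*(-0.5878) - 2*0.8090 = -3.97
v'_2 = v1*sin(theta) + v2*cos(theta) = 4*0.8090 + 2*(-0.5878) = 2.06
v' = -3.97*e1 + 2.06*e2 - 3.00*e3


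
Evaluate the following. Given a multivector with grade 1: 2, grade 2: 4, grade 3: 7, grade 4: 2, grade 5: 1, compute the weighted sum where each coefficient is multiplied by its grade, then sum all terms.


Grade-weighted sum = sum of grade_k * coefficient_k
1*2 = 2
2*4 = 8
3*7 = 21
4*2 = 8
5*1 = 5
Total = 2 + 8 + 21 + 8 + 5 = 44


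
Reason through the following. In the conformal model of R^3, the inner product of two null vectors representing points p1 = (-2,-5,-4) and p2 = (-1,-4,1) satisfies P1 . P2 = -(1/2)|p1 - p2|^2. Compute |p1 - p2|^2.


p1 - p2 = (-1, -1, -5)
|p1 - p2|^2 = (-1)^2 + (-1)^2 + (-5)^2
= 1 + 1 + 25
= 27


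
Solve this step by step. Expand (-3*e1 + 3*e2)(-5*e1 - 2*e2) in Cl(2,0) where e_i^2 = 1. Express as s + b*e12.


Expand: (-3*e1 + 3*e2)(-5*e1 - 2*e2)
= (-3)*(-5)*e1e1 + (-3)*(-2)*e1e2 + 3*(-5)*e2e1 + 3*(-2)*e2e2
Using e1^2 = e2^2 = 1, e2e1 = -e1e2:
Scalar part s = (-3)*(-5) + 3*(-2) = 15 + (-6) = 9
Bivector part b = (-3)*(-2) - 3*(-5) = 6 - (-15) = 21
uv = 9 + 21*e12


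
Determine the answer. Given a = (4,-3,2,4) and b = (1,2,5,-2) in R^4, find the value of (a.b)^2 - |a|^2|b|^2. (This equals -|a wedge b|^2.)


a . b = 4*1 + (-3)*2 + 2*5 + 4*(-2)
= 4 + (-6) + 10 + (-8) = 0
|a|^2 = 4^2 + (-3)^2 + 2^2 + 4^2 = 45
|b|^2 = 1^2 + 2^2 + 5^2 + (-2)^2 = 34
(a.b)^2 = 0^2 = 0
|a|^2 * |b|^2 = 45 * 34 = 1530
Result = 0 - 1530 = -1530


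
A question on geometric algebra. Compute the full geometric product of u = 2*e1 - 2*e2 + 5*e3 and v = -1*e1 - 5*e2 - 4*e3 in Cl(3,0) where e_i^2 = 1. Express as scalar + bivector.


In Cl(3,0): e_i^2 = 1, e_ie_j = -e_je_i for i != j.
Scalar part = u . v = 2*(-1) + (-2)*(-5) + 5*(-4)
= -2 + 10 + (-20) = -12
e12 coeff = 2*(-5) - (-2)*(-1) = -10 - 2 = -12
e13 coeff = 2*(-4) - 5*(-1) = -8 - (-5) = -3
e23 coeff = (-2)*(-4) - 5*(-5) = 8 - (-25) = 33
uv = -12 - 12*e12 - 3*e13 + 33*e23


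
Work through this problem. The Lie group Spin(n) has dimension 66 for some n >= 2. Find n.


dim Spin(n) = dim so(n) = n(n-1)/2.
Solve n(n-1)/2 = 66, i.e. n^2 - n - 132 = 0.
Discriminant = 1 + 8*66 = 529
n = (1 + sqrt(529))/2 = (1 + 23)/2 = 12


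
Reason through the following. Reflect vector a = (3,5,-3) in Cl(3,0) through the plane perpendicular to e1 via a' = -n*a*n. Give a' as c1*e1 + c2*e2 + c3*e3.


Reflection formula: a' = -n*a*n, with n = e1 (unit vector, n^2 = 1).
For reflection through hyperplane perp to e1:
The component along e1 flips sign, others stay.
a = (3, 5, -3)
a' = (-3, 5, -3)
a' = -3*e1 + 5*e2 - 3*e3


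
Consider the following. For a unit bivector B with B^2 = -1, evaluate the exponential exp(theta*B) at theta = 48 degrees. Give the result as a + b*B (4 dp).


For a unit bivector B with B^2 = -1, the exponential series gives
e^(theta*B) = cos(theta) + sin(theta)*B (the GA analogue of Euler's formula).
theta = 48 degrees = 0.837758 rad
cos(48 deg) = 0.6691
sin(48 deg) = 0.7431
exp(theta*B) = 0.6691 + 0.7431*B


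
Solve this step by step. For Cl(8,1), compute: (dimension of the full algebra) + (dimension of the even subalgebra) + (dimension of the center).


n = 8 + 1 = 9
Total dim = 2^9 = 512
Even subalgebra dim = 2^8 = 256
n is odd, so center dim = 2
Sum = 512 + 256 + 2 = 770


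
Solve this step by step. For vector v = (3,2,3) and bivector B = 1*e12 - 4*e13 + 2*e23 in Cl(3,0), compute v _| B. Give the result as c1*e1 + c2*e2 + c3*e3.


Left contraction v _| B = <vB>_1 (grade-1 part of the geometric product vB).
Using e1_|e12 = e2, e2_|e12 = -e1, e1_|e13 = e3, e3_|e13 = -e1, e2_|e23 = e3, e3_|e23 = -e2:
e1 coeff: -v2*b12 - v3*b13 = -(2)*(1) - (3)*(-4) = 10
e2 coeff: v1*b12 - v3*b23 = (3)*(1) - (3)*(2) = -3
e3 coeff: v1*b13 + v2*b23 = (3)*(-4) + (2)*(2) = -8
v _| B = 10*e1 - 3*e2 - 8*e3


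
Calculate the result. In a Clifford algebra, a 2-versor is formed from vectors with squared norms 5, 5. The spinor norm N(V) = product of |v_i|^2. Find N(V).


Spinor norm N(V) = |v1|^2 * |v2|^2 * ... * |v2|^2
= 5 * 5
Running product: 5, 25
N(V) = 25


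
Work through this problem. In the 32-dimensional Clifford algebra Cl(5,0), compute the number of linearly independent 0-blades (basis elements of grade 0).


Number of grade-k basis blades in Cl(p,q) with n = p + q is C(n, k).
n = 5 + 0 = 5
C(5, 0) = 5! / (0! * 5!)
= 120 / (1 * 120)
= 1


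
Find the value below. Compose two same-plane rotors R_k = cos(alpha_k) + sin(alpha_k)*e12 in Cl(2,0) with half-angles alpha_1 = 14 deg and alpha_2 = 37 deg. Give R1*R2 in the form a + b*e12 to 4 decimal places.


Same-plane rotors commute and their half-angles add:
R1*R2 = cos(a1 + a2) + sin(a1 + a2)*e12.
a1 + a2 = 14 + 37 = 51 deg
cos(51 deg) = 0.6293
sin(51 deg) = 0.7771
R1*R2 = 0.6293 + 0.7771*e12


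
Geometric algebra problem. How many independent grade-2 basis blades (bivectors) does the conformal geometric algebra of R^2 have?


The conformal model of R^2 uses Cl(3,1) with m = 2 + 2 = 4 generators.
Number of grade-2 blades = C(m, 2) = C(4, 2)
= 4*3/2 = 6


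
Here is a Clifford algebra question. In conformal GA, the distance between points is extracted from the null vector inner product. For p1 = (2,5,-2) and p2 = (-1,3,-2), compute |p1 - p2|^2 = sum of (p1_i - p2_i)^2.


p1 - p2 = (3, 2, 0)
|p1 - p2|^2 = 3^2 + 2^2 + 0^2
= 9 + 4 + 0
= 13


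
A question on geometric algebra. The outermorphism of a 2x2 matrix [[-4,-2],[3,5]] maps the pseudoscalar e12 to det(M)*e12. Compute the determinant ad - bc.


The outermorphism of a linear map f sends e1^e2 to f(e1)^f(e2).
f(e1) = -4*e1 + 3*e2
f(e2) = -2*e1 + 5*e2
f(e1) ^ f(e2) = (-4*e1 + 3*e2) ^ (-2*e1 + 5*e2)
= (-4)*5*e12 + 3*(-2)*e21
= (-20 - (-6))*e12
= -14*e12
Coefficient = -14


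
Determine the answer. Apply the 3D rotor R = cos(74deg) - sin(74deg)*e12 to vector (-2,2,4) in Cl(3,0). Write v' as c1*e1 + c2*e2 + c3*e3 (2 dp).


Rotor R = cos(74deg) - sin(74deg)*e12
Rotation angle theta = 2 * 74 = 148 degrees in the e12 plane (e1 -> e2).
The component perpendicular to the plane (e3) is invariant: v'_3 = v3 = 4.00
cos(148deg) = -0.8480, sin(148deg) = 0.5299
v'_1 = v1*cos(theta) - v2*sin(theta) = -2*(-0.8480) - 2*0.5299 = 0.64
v'_2 = v1*sin(theta) + v2*cos(theta) = -2*0.5299 + 2*(-0.8480) = -2.76
v' = 0.64*e1 - 2.76*e2 + 4.00*e3


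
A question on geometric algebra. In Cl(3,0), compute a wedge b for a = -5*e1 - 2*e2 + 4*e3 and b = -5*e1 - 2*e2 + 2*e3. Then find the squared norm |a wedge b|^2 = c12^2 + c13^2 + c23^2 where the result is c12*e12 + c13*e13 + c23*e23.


a wedge b = (a1*b2 - a2*b1)*e12 + (a1*b3 - a3*b1)*e13 + (a2*b3 - a3*b2)*e23
e12 coeff: (-5)*(-2) - (-2)*(-5) = 10 - 10 = 0
e13 coeff: (-5)*2 - 4*(-5) = -10 - (-20) = 10
e23 coeff: (-2)*2 - 4*(-2) = -4 - (-8) = 4
|a wedge b|^2 = 0^2 + 10^2 + 4^2
= 0 + 100 + 16
= 116


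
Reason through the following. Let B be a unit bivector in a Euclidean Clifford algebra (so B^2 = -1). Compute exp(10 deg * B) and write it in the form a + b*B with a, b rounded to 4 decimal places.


For a unit bivector B with B^2 = -1, the exponential series gives
e^(theta*B) = cos(theta) + sin(theta)*B (the GA analogue of Euler's formula).
theta = 10 degrees = 0.174533 rad
cos(10 deg) = 0.9848
sin(10 deg) = 0.1736
exp(theta*B) = 0.9848 + 0.1736*B


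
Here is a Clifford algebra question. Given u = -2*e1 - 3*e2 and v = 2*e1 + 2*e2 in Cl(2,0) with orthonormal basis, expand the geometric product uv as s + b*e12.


Expand: (-2*e1 - 3*e2)(2*e1 + 2*e2)
= (-2)*2*e1e1 + (-2)*2*e1e2 + (-3)*2*e2e1 + (-3)*2*e2e2
Using e1^2 = e2^2 = 1, e2e1 = -e1e2:
Scalar part s = (-2)*2 + (-3)*2 = -4 + (-6) = -10
Bivector part b = (-2)*2 - (-3)*2 = -4 - (-6) = 2
uv = -10 + 2*e12


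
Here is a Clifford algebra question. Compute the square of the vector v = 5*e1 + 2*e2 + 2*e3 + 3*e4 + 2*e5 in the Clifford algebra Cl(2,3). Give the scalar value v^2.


v^2 = sum of c_i^2 * e_i^2
Positive signature terms (e_i^2 = +1): 5^2 + 2^2 = 29
Negative signature terms (e_j^2 = -1): 2^2 + 3^2 + 2^2 = 17
v^2 = 29 - 17 = 12


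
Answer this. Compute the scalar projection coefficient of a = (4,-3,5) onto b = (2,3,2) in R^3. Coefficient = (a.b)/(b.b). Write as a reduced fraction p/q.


Projection coefficient = (a . b) / (b . b)
a . b = 4*2 + (-3)*3 + 5*2
= 8 + (-9) + 10 = 9
b . b = 2^2 + 3^2 + 2^2
= 4 + 9 + 4 = 17
Coefficient = 9/17
In lowest terms: 9/17


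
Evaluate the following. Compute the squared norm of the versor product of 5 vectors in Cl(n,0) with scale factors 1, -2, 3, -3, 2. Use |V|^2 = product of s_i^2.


Each vector v_i has |v_i|^2 = s_i^2
Squared scales: 1^2 = 1, (-2)^2 = 4, 3^2 = 9, (-3)^2 = 9, 2^2 = 4
|V|^2 = 1 * 4 * 9 * 9 * 4
= 1296


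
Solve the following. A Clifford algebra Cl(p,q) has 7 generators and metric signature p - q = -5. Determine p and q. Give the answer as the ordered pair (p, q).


We need p + q = 7 and p - q = -5.
Adding: 2p = 7 + (-5) = 2, so p = 1.
Then q = 7 - 1 = 6.
(p, q) = (1, 6)


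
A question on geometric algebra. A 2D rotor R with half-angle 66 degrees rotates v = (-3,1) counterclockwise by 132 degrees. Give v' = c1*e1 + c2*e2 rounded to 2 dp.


Rotor R = cos(66deg) - sin(66deg)*e12
Rotation angle theta = 2 * 66 = 132 degrees
v' = R*v*~R rotates v by theta.
cos(132deg) = -0.6691, sin(132deg) = 0.7431
v'_1 = -3*cos(132deg) - 1*sin(132deg)
= -3*(-0.6691) - 1*0.7431
= 1.26
v'_2 = -3*sin(132deg) + 1*cos(132deg)
= -3*0.7431 + 1*(-0.6691)
= -2.90
v' = 1.26*e1 - 2.90*e2


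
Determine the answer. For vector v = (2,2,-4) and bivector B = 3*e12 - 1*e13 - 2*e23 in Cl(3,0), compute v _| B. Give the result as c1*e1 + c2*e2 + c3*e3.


Left contraction v _| B = <vB>_1 (grade-1 part of the geometric product vB).
Using e1_|e12 = e2, e2_|e12 = -e1, e1_|e13 = e3, e3_|e13 = -e1, e2_|e23 = e3, e3_|e23 = -e2:
e1 coeff: -v2*b12 - v3*b13 = -(2)*(3) - (-4)*(-1) = -10
e2 coeff: v1*b12 - v3*b23 = (2)*(3) - (-4)*(-2) = -2
e3 coeff: v1*b13 + v2*b23 = (2)*(-1) + (2)*(-2) = -6
v _| B = -10*e1 - 2*e2 - 6*e3


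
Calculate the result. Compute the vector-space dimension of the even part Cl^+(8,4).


Even subalgebra dimension = 2^(n-1)
n = 8 + 4 = 12
2^(12 - 1) = 2^11 = 2048
Verification: sum of C(12,k) for even k = 1 + 66 + 495 + 924 + 495 + 66 + 1 = 2048
Result = 2048


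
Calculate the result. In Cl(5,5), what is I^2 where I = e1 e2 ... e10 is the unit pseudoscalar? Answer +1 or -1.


The pseudoscalar I = e1...e_n (product of all n generators) of Cl(p,q) satisfies I^2 = (-1)^(q + n(n-1)/2).
p = 5, q = 5, n = p + q = 10
n(n-1)/2 = 10 * 9 / 2 = 45
Exponent = q + n(n-1)/2 = 5 + 45 = 50
I^2 = (-1)^50 = +1


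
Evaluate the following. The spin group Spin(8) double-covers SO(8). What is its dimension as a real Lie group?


Spin(n) double-covers SO(n); both have Lie algebra so(n) of dimension n(n-1)/2.
n = 8
n(n-1) = 8 * 7 = 56
dim Spin(8) = 56/2 = 28


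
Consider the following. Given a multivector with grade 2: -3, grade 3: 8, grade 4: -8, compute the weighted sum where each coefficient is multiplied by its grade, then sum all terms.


Grade-weighted sum = sum of grade_k * coefficient_k
2*(-3) = -6
3*8 = 24
4*(-8) = -32
Total = -6 + 24 + (-32) = -14


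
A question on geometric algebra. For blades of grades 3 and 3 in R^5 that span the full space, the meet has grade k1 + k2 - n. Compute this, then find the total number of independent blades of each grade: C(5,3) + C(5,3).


Meet grade = grade(A) + grade(B) - n
= 3 + 3 - 5 = 1
C(5,3) = 10
C(5,3) = 10
dim_A + dim_B = 10 + 10 = 20


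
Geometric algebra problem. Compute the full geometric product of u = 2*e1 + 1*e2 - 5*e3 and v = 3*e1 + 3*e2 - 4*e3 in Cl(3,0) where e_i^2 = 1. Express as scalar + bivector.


In Cl(3,0): e_i^2 = 1, e_ie_j = -e_je_i for i != j.
Scalar part = u . v = 2*3 + 1*3 + (-5)*(-4)
= 6 + 3 + 20 = 29
e12 coeff = 2*3 - 1*3 = 6 - 3 = 3
e13 coeff = 2*(-4) - (-5)*3 = -8 - (-15) = 7
e23 coeff = 1*(-4) - (-5)*3 = -4 - (-15) = 11
uv = 29 + 3*e12 + 7*e13 + 11*e23


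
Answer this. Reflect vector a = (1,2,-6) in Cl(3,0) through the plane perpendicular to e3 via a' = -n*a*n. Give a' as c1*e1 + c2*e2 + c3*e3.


Reflection formula: a' = -n*a*n, with n = e3 (unit vector, n^2 = 1).
For reflection through hyperplane perp to e3:
The component along e3 flips sign, others stay.
a = (1, 2, -6)
a' = (1, 2, 6)
a' = 1*e1 + 2*e2 + 6*e3


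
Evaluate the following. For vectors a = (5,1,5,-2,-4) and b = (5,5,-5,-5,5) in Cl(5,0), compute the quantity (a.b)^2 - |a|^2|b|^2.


a . b = 5*5 + 1*5 + 5*(-5) + (-2)*(-5) + (-4)*5
= 25 + 5 + (-25) + 10 + (-20) = -5
|a|^2 = 5^2 + 1^2 + 5^2 + (-2)^2 + (-4)^2 = 71
|b|^2 = 5^2 + 5^2 + (-5)^2 + (-5)^2 + 5^2 = 125
(a.b)^2 = (-5)^2 = 25
|a|^2 * |b|^2 = 71 * 125 = 8875
Result = 25 - 8875 = -8850


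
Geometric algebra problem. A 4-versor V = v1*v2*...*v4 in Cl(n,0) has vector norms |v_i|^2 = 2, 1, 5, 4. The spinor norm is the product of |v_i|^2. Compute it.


Spinor norm N(V) = |v1|^2 * |v2|^2 * ... * |v4|^2
= 2 * 1 * 5 * 4
Running product: 2, 2, 10, 40
N(V) = 40


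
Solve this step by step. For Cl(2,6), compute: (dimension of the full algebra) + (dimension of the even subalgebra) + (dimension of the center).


n = 2 + 6 = 8
Total dim = 2^8 = 256
Even subalgebra dim = 2^7 = 128
n is even, so center dim = 1
Sum = 256 + 128 + 1 = 385


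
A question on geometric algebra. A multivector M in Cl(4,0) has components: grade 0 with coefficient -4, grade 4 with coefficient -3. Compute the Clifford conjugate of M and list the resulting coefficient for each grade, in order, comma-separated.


Clifford conjugate sign for grade k: (-1)^(k(k+1)/2)
Grade 0: (-1)^(0*1/2) = (-1)^0 = 1, coeff -4 -> -4
Grade 4: (-1)^(4*5/2) = (-1)^10 = 1, coeff -3 -> -3
Conjugated coefficients: -4, -3


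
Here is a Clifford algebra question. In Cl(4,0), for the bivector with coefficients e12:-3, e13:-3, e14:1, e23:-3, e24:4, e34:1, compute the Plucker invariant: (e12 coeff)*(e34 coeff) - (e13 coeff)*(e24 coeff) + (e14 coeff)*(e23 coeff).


Plucker relation: af - be + cd
a*f = (-3)*1 = -3
b*e = (-3)*4 = -12
c*d = 1*(-3) = -3
af - be + cd = -3 - (-12) + (-3)
= 6


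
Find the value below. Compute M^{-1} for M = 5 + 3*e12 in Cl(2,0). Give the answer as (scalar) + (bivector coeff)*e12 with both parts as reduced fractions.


M = 5 + 3*e12, where e12^2 = -1.
Since M commutes with its reverse ~M = a - b*e12, M * ~M = a^2 - b^2*e12^2 = a^2 + b^2.
So M^{-1} = ~M / (a^2 + b^2) = (a - b*e12)/(a^2 + b^2).
a^2 + b^2 = 25 + 9 = 34
Scalar part = 5/34 = 5/34
Bivector coeff = -3/34 = -3/34
M^{-1} = 5/34 - 3/34*e12


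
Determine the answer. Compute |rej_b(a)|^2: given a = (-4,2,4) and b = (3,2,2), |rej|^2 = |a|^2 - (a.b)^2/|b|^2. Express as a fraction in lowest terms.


|a|^2 = (-4)^2 + 2^2 + 4^2 = 36
|b|^2 = 3^2 + 2^2 + 2^2 = 17
a . b = (-4)*3 + 2*2 + 4*2 = 0
(a.b)^2 = 0^2 = 0
|rej|^2 = 36 - 0/17
= (612 - 0)/17
= 612/17
In lowest terms: 36/1


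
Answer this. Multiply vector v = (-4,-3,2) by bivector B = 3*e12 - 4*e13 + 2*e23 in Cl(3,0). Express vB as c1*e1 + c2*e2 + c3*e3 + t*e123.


vB has grade-1 (vector) and grade-3 (trivector) parts: vB = (v _| B) + (v ^ B).
Vector part <vB>_1:
  e1: -v2*b12 - v3*b13 = -(-3)*(3) - (2)*(-4) = 17
  e2: v1*b12 - v3*b23 = (-4)*(3) - (2)*(2) = -16
  e3: v1*b13 + v2*b23 = (-4)*(-4) + (-3)*(2) = 10
Trivector part <vB>_3:
  e123: v1*b23 - v2*b13 + v3*b12 = (-4)*(2) - (-3)*(-4) + (2)*(3) = -14
vB = 17*e1 - 16*e2 + 10*e3 - 14*e123


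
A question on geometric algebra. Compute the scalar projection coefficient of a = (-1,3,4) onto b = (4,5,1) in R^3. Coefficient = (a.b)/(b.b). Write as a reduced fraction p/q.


Projection coefficient = (a . b) / (b . b)
a . b = (-1)*4 + 3*5 + 4*1
= -4 + 15 + 4 = 15
b . b = 4^2 + 5^2 + 1^2
= 16 + 25 + 1 = 42
Coefficient = 15/42
In lowest terms: 5/14


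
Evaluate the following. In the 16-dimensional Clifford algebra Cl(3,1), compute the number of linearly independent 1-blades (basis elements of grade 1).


Number of grade-k basis blades in Cl(p,q) with n = p + q is C(n, k).
n = 3 + 1 = 4
C(4, 1) = 4! / (1! * 3!)
= 24 / (1 * 6)
= 4


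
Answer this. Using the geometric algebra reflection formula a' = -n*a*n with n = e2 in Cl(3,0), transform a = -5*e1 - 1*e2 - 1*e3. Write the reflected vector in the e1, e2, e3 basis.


Reflection formula: a' = -n*a*n, with n = e2 (unit vector, n^2 = 1).
For reflection through hyperplane perp to e2:
The component along e2 flips sign, others stay.
a = (-5, -1, -1)
a' = (-5, 1, -1)
a' = -5*e1 + 1*e2 - 1*e3


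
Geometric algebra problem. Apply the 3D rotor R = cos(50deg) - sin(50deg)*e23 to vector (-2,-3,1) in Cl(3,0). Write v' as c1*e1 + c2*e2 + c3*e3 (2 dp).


Rotor R = cos(50deg) - sin(50deg)*e23
Rotation angle theta = 2 * 50 = 100 degrees in the e23 plane (e2 -> e3).
The component perpendicular to the plane (e1) is invariant: v'_1 = v1 = -2.00
cos(100deg) = -0.1736, sin(100deg) = 0.9848
v'_2 = v2*cos(theta) - v3*sin(theta) = -3*(-0.1736) - 1*0.9848 = -0.46
v'_3 = v2*sin(theta) + v3*cos(theta) = -3*0.9848 + 1*(-0.1736) = -3.13
v' = -2.00*e1 - 0.46*e2 - 3.13*e3


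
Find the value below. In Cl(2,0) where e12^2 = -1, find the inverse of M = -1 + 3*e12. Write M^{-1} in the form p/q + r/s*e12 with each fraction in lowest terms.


M = -1 + 3*e12, where e12^2 = -1.
Since M commutes with its reverse ~M = a - b*e12, M * ~M = a^2 - b^2*e12^2 = a^2 + b^2.
So M^{-1} = ~M / (a^2 + b^2) = (a - b*e12)/(a^2 + b^2).
a^2 + b^2 = 1 + 9 = 10
Scalar part = -1/10 = -1/10
Bivector coeff = -3/10 = -3/10
M^{-1} = -1/10 - 3/10*e12


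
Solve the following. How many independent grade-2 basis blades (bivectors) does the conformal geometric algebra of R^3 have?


The conformal model of R^3 uses Cl(4,1) with m = 3 + 2 = 5 generators.
Number of grade-2 blades = C(m, 2) = C(5, 2)
= 5*4/2 = 10


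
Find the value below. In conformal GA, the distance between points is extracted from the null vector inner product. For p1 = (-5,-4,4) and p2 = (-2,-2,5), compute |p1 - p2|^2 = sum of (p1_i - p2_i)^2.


p1 - p2 = (-3, -2, -1)
|p1 - p2|^2 = (-3)^2 + (-2)^2 + (-1)^2
= 9 + 4 + 1
= 14


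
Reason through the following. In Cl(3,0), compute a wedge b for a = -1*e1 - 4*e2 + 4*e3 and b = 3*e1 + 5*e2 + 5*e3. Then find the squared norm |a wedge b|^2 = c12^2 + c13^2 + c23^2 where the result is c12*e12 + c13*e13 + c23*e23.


a wedge b = (a1*b2 - a2*b1)*e12 + (a1*b3 - a3*b1)*e13 + (a2*b3 - a3*b2)*e23
e12 coeff: (-1)*5 - (-4)*3 = -5 - (-12) = 7
e13 coeff: (-1)*5 - 4*3 = -5 - 12 = -17
e23 coeff: (-4)*5 - 4*5 = -20 - 20 = -40
|a wedge b|^2 = 7^2 + (-17)^2 + (-40)^2
= 49 + 289 + 1600
= 1938


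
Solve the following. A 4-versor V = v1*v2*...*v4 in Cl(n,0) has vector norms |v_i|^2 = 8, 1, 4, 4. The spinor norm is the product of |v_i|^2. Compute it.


Spinor norm N(V) = |v1|^2 * |v2|^2 * ... * |v4|^2
= 8 * 1 * 4 * 4
Running product: 8, 8, 32, 128
N(V) = 128


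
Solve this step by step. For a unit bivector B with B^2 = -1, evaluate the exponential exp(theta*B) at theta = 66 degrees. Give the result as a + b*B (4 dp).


For a unit bivector B with B^2 = -1, the exponential series gives
e^(theta*B) = cos(theta) + sin(theta)*B (the GA analogue of Euler's formula).
theta = 66 degrees = 1.151917 rad
cos(66 deg) = 0.4067
sin(66 deg) = 0.9135
exp(theta*B) = 0.4067 + 0.9135*B


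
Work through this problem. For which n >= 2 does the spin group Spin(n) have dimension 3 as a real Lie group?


dim Spin(n) = dim so(n) = n(n-1)/2.
Solve n(n-1)/2 = 3, i.e. n^2 - n - 6 = 0.
Discriminant = 1 + 8*3 = 25
n = (1 + sqrt(25))/2 = (1 + 5)/2 = 3


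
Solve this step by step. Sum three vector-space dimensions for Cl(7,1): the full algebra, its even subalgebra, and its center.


n = 7 + 1 = 8
Total dim = 2^8 = 256
Even subalgebra dim = 2^7 = 128
n is even, so center dim = 1
Sum = 256 + 128 + 1 = 385


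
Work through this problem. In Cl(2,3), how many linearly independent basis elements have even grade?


Even subalgebra dimension = 2^(n-1)
n = 2 + 3 = 5
2^(5 - 1) = 2^4 = 16
Verification: sum of C(5,k) for even k = 1 + 10 + 5 = 16
Result = 16


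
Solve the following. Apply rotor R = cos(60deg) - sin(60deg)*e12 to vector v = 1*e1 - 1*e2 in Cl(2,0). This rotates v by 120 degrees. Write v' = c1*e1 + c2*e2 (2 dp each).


Rotor R = cos(60deg) - sin(60deg)*e12
Rotation angle theta = 2 * 60 = 120 degrees
v' = R*v*~R rotates v by theta.
cos(120deg) = -0.5000, sin(120deg) = 0.8660
v'_1 = 1*cos(120deg) - (-1)*sin(120deg)
= 1*(-0.5000) - (-1)*0.8660
= 0.37
v'_2 = 1*sin(120deg) + (-1)*cos(120deg)
= 1*0.8660 + (-1)*(-0.5000)
= 1.37
v' = 0.37*e1 + 1.37*e2


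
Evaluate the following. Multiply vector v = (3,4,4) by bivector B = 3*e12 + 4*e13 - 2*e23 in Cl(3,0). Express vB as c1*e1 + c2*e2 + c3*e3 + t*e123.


vB has grade-1 (vector) and grade-3 (trivector) parts: vB = (v _| B) + (v ^ B).
Vector part <vB>_1:
  e1: -v2*b12 - v3*b13 = -(4)*(3) - (4)*(4) = -28
  e2: v1*b12 - v3*b23 = (3)*(3) - (4)*(-2) = 17
  e3: v1*b13 + v2*b23 = (3)*(4) + (4)*(-2) = 4
Trivector part <vB>_3:
  e123: v1*b23 - v2*b13 + v3*b12 = (3)*(-2) - (4)*(4) + (4)*(3) = -10
vB = -28*e1 + 17*e2 + 4*e3 - 10*e123


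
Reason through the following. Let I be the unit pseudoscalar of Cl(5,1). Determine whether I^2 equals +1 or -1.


The pseudoscalar I = e1...e_n (product of all n generators) of Cl(p,q) satisfies I^2 = (-1)^(q + n(n-1)/2).
p = 5, q = 1, n = p + q = 6
n(n-1)/2 = 6 * 5 / 2 = 15
Exponent = q + n(n-1)/2 = 1 + 15 = 16
I^2 = (-1)^16 = +1


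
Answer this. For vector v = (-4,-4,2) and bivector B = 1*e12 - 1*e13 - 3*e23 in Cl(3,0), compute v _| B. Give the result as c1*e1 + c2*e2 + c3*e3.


Left contraction v _| B = <vB>_1 (grade-1 part of the geometric product vB).
Using e1_|e12 = e2, e2_|e12 = -e1, e1_|e13 = e3, e3_|e13 = -e1, e2_|e23 = e3, e3_|e23 = -e2:
e1 coeff: -v2*b12 - v3*b13 = -(-4)*(1) - (2)*(-1) = 6
e2 coeff: v1*b12 - v3*b23 = (-4)*(1) - (2)*(-3) = 2
e3 coeff: v1*b13 + v2*b23 = (-4)*(-1) + (-4)*(-3) = 16
v _| B = 6*e1 + 2*e2 + 16*e3


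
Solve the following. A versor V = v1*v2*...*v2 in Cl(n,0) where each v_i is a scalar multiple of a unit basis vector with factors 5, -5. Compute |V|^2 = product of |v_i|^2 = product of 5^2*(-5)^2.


Each vector v_i has |v_i|^2 = s_i^2
Squared scales: 5^2 = 25, (-5)^2 = 25
|V|^2 = 25 * 25
= 625


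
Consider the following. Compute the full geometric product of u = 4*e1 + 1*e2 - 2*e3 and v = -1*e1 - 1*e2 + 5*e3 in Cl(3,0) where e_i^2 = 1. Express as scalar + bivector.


In Cl(3,0): e_i^2 = 1, e_ie_j = -e_je_i for i != j.
Scalar part = u . v = 4*(-1) + 1*(-1) + (-2)*5
= -4 + (-1) + (-10) = -15
e12 coeff = 4*(-1) - 1*(-1) = -4 - (-1) = -3
e13 coeff = 4*5 - (-2)*(-1) = 20 - 2 = 18
e23 coeff = 1*5 - (-2)*(-1) = 5 - 2 = 3
uv = -15 - 3*e12 + 18*e13 + 3*e23


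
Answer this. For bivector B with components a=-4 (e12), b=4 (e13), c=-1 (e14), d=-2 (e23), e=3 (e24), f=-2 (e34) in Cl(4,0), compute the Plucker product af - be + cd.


Plucker relation: af - be + cd
a*f = (-4)*(-2) = 8
b*e = 4*3 = 12
c*d = (-1)*(-2) = 2
af - be + cd = 8 - 12 + 2
= -2


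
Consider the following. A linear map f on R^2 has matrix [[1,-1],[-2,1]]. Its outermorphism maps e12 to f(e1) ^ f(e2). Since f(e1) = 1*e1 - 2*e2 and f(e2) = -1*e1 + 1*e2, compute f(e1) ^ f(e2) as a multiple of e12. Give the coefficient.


The outermorphism of a linear map f sends e1^e2 to f(e1)^f(e2).
f(e1) = 1*e1 - 2*e2
f(e2) = -1*e1 + 1*e2
f(e1) ^ f(e2) = (1*e1 - 2*e2) ^ (-1*e1 + 1*e2)
= 1*1*e12 + (-2)*(-1)*e21
= (1 - 2)*e12
= -1*e12
Coefficient = -1


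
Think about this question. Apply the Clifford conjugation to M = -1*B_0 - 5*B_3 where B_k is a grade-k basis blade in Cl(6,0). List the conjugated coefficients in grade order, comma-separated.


Clifford conjugate sign for grade k: (-1)^(k(k+1)/2)
Grade 0: (-1)^(0*1/2) = (-1)^0 = 1, coeff -1 -> -1
Grade 3: (-1)^(3*4/2) = (-1)^6 = 1, coeff -5 -> -5
Conjugated coefficients: -1, -5


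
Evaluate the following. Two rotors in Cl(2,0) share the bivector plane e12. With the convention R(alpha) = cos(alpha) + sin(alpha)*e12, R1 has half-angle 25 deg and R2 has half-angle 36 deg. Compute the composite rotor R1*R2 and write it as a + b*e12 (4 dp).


Same-plane rotors commute and their half-angles add:
R1*R2 = cos(a1 + a2) + sin(a1 + a2)*e12.
a1 + a2 = 25 + 36 = 61 deg
cos(61 deg) = 0.4848
sin(61 deg) = 0.8746
R1*R2 = 0.4848 + 0.8746*e12


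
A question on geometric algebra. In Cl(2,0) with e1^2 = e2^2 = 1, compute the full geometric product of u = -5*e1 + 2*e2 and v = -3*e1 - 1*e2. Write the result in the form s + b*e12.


Expand: (-5*e1 + 2*e2)(-3*e1 - 1*e2)
= (-5)*(-3)*e1e1 + (-5)*(-1)*e1e2 + 2*(-3)*e2e1 + 2*(-1)*e2e2
Using e1^2 = e2^2 = 1, e2e1 = -e1e2:
Scalar part s = (-5)*(-3) + 2*(-1) = 15 + (-2) = 13
Bivector part b = (-5)*(-1) - 2*(-3) = 5 - (-6) = 11
uv = 13 + 11*e12


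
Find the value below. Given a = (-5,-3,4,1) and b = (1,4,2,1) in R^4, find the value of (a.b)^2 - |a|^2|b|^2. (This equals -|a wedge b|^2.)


a . b = (-5)*1 + (-3)*4 + 4*2 + 1*1
= -5 + (-12) + 8 + 1 = -8
|a|^2 = (-5)^2 + (-3)^2 + 4^2 + 1^2 = 51
|b|^2 = 1^2 + 4^2 + 2^2 + 1^2 = 22
(a.b)^2 = (-8)^2 = 64
|a|^2 * |b|^2 = 51 * 22 = 1122
Result = 64 - 1122 = -1058


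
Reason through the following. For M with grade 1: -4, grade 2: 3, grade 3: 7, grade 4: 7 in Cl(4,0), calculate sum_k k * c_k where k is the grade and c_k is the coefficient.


Grade-weighted sum = sum of grade_k * coefficient_k
1*(-4) = -4
2*3 = 6
3*7 = 21
4*7 = 28
Total = -4 + 6 + 21 + 28 = 51


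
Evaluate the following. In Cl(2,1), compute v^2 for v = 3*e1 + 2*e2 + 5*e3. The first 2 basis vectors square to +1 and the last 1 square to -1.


v^2 = sum of c_i^2 * e_i^2
Positive signature terms (e_i^2 = +1): 3^2 + 2^2 = 13
Negative signature terms (e_j^2 = -1): 5^2 = 25
v^2 = 13 - 25 = -12


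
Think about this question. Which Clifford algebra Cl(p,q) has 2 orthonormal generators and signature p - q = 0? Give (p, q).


We need p + q = 2 and p - q = 0.
Adding: 2p = 2 + 0 = 2, so p = 1.
Then q = 2 - 1 = 1.
(p, q) = (1, 1)


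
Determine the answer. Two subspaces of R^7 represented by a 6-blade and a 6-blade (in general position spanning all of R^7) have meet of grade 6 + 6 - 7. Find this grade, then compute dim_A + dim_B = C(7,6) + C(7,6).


Meet grade = grade(A) + grade(B) - n
= 6 + 6 - 7 = 5
C(7,6) = 7
C(7,6) = 7
dim_A + dim_B = 7 + 7 = 14


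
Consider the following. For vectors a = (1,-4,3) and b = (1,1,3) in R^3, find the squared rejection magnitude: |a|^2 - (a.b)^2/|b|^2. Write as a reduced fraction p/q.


|a|^2 = 1^2 + (-4)^2 + 3^2 = 26
|b|^2 = 1^2 + 1^2 + 3^2 = 11
a . b = 1*1 + (-4)*1 + 3*3 = 6
(a.b)^2 = 6^2 = 36
|rej|^2 = 26 - 36/11
= (286 - 36)/11
= 250/11
In lowest terms: 250/11


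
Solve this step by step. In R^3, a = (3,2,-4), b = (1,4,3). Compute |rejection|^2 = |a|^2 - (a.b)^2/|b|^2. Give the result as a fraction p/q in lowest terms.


|a|^2 = 3^2 + 2^2 + (-4)^2 = 29
|b|^2 = 1^2 + 4^2 + 3^2 = 26
a . b = 3*1 + 2*4 + (-4)*3 = -1
(a.b)^2 = (-1)^2 = 1
|rej|^2 = 29 - 1/26
= (754 - 1)/26
= 753/26
In lowest terms: 753/26


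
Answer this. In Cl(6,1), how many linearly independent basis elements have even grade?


Even subalgebra dimension = 2^(n-1)
n = 6 + 1 = 7
2^(7 - 1) = 2^6 = 64
Verification: sum of C(7,k) for even k = 1 + 21 + 35 + 7 = 64
Result = 64


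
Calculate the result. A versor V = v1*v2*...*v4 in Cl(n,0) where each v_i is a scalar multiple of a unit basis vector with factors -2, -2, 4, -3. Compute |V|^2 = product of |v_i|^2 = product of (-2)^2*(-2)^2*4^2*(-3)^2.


Each vector v_i has |v_i|^2 = s_i^2
Squared scales: (-2)^2 = 4, (-2)^2 = 4, 4^2 = 16, (-3)^2 = 9
|V|^2 = 4 * 4 * 16 * 9
= 2304


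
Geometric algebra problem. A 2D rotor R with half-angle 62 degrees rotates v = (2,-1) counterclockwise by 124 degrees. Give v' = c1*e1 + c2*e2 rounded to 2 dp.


Rotor R = cos(62deg) - sin(62deg)*e12
Rotation angle theta = 2 * 62 = 124 degrees
v' = R*v*~R rotates v by theta.
cos(124deg) = -0.5592, sin(124deg) = 0.8290
v'_1 = 2*cos(124deg) - (-1)*sin(124deg)
= 2*(-0.5592) - (-1)*0.8290
= -0.29
v'_2 = 2*sin(124deg) + (-1)*cos(124deg)
= 2*0.8290 + (-1)*(-0.5592)
= 2.22
v' = -0.29*e1 + 2.22*e2


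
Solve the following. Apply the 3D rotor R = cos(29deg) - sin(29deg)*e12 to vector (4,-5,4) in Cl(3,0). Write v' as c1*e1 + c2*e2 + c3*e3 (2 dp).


Rotor R = cos(29deg) - sin(29deg)*e12
Rotation angle theta = 2 * 29 = 58 degrees in the e12 plane (e1 -> e2).
The component perpendicular to the plane (e3) is invariant: v'_3 = v3 = 4.00
cos(58deg) = 0.5299, sin(58deg) = 0.8480
v'_1 = v1*cos(theta) - v2*sin(theta) = 4*0.5299 - (-5)*0.8480 = 6.36
v'_2 = v1*sin(theta) + v2*cos(theta) = 4*0.8480 + (-5)*0.5299 = 0.74
v' = 6.36*e1 + 0.74*e2 + 4.00*e3


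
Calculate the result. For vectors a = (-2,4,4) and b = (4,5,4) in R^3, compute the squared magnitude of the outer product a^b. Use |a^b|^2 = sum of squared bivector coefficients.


a wedge b = (a1*b2 - a2*b1)*e12 + (a1*b3 - a3*b1)*e13 + (a2*b3 - a3*b2)*e23
e12 coeff: (-2)*5 - 4*4 = -10 - 16 = -26
e13 coeff: (-2)*4 - 4*4 = -8 - 16 = -24
e23 coeff: 4*4 - 4*5 = 16 - 20 = -4
|a wedge b|^2 = (-26)^2 + (-24)^2 + (-4)^2
= 676 + 576 + 16
= 1268


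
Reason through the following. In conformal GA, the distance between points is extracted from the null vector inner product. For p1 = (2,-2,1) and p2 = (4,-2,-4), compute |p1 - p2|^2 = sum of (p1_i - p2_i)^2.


p1 - p2 = (-2, 0, 5)
|p1 - p2|^2 = (-2)^2 + 0^2 + 5^2
= 4 + 0 + 25
= 29


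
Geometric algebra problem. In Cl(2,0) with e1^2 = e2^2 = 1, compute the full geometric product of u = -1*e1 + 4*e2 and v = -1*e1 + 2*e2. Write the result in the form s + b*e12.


Expand: (-1*e1 + 4*e2)(-1*e1 + 2*e2)
= (-1)*(-1)*e1e1 + (-1)*2*e1e2 + 4*(-1)*e2e1 + 4*2*e2e2
Using e1^2 = e2^2 = 1, e2e1 = -e1e2:
Scalar part s = (-1)*(-1) + 4*2 = 1 + 8 = 9
Bivector part b = (-1)*2 - 4*(-1) = -2 - (-4) = 2
uv = 9 + 2*e12


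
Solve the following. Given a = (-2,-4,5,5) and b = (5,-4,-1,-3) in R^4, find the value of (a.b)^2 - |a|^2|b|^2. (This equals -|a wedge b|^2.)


a . b = (-2)*5 + (-4)*(-4) + 5*(-1) + 5*(-3)
= -10 + 16 + (-5) + (-15) = -14
|a|^2 = (-2)^2 + (-4)^2 + 5^2 + 5^2 = 70
|b|^2 = 5^2 + (-4)^2 + (-1)^2 + (-3)^2 = 51
(a.b)^2 = (-14)^2 = 196
|a|^2 * |b|^2 = 70 * 51 = 3570
Result = 196 - 3570 = -3374


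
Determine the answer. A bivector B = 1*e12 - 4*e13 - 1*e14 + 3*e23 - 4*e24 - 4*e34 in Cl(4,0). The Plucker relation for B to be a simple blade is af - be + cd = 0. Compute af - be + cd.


Plucker relation: af - be + cd
a*f = 1*(-4) = -4
b*e = (-4)*(-4) = 16
c*d = (-1)*3 = -3
af - be + cd = -4 - 16 + (-3)
= -23


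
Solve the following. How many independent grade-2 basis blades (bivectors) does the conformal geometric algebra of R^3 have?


The conformal model of R^3 uses Cl(4,1) with m = 3 + 2 = 5 generators.
Number of grade-2 blades = C(m, 2) = C(5, 2)
= 5*4/2 = 10


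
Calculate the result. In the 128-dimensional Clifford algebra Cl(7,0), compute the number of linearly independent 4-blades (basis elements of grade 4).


Number of grade-k basis blades in Cl(p,q) with n = p + q is C(n, k).
n = 7 + 0 = 7
C(7, 4) = 7! / (4! * 3!)
= 5040 / (24 * 6)
= 35


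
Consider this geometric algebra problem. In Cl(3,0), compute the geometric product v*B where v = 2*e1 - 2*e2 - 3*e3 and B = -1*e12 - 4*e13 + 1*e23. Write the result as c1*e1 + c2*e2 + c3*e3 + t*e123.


vB has grade-1 (vector) and grade-3 (trivector) parts: vB = (v _| B) + (v ^ B).
Vector part <vB>_1:
  e1: -v2*b12 - v3*b13 = -(-2)*(-1) - (-3)*(-4) = -14
  e2: v1*b12 - v3*b23 = (2)*(-1) - (-3)*(1) = 1
  e3: v1*b13 + v2*b23 = (2)*(-4) + (-2)*(1) = -10
Trivector part <vB>_3:
  e123: v1*b23 - v2*b13 + v3*b12 = (2)*(1) - (-2)*(-4) + (-3)*(-1) = -3
vB = -14*e1 + 1*e2 - 10*e3 - 3*e123


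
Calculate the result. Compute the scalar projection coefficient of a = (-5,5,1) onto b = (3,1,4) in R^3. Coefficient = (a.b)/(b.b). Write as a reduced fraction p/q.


Projection coefficient = (a . b) / (b . b)
a . b = (-5)*3 + 5*1 + 1*4
= -15 + 5 + 4 = -6
b . b = 3^2 + 1^2 + 4^2
= 9 + 1 + 16 = 26
Coefficient = -6/26
In lowest terms: -3/13


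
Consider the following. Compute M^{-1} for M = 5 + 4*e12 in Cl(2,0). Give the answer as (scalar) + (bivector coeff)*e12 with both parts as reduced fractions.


M = 5 + 4*e12, where e12^2 = -1.
Since M commutes with its reverse ~M = a - b*e12, M * ~M = a^2 - b^2*e12^2 = a^2 + b^2.
So M^{-1} = ~M / (a^2 + b^2) = (a - b*e12)/(a^2 + b^2).
a^2 + b^2 = 25 + 16 = 41
Scalar part = 5/41 = 5/41
Bivector coeff = -4/41 = -4/41
M^{-1} = 5/41 - 4/41*e12


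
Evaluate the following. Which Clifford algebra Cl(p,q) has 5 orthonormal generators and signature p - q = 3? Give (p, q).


We need p + q = 5 and p - q = 3.
Adding: 2p = 5 + 3 = 8, so p = 4.
Then q = 5 - 4 = 1.
(p, q) = (4, 1)


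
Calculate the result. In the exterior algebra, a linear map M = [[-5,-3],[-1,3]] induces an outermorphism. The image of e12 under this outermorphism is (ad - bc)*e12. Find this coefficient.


The outermorphism of a linear map f sends e1^e2 to f(e1)^f(e2).
f(e1) = -5*e1 - 1*e2
f(e2) = -3*e1 + 3*e2
f(e1) ^ f(e2) = (-5*e1 - 1*e2) ^ (-3*e1 + 3*e2)
= (-5)*3*e12 + (-1)*(-3)*e21
= (-15 - 3)*e12
= -18*e12
Coefficient = -18


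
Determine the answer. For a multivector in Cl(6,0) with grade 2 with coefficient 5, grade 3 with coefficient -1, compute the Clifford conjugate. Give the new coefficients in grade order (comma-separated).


Clifford conjugate sign for grade k: (-1)^(k(k+1)/2)
Grade 2: (-1)^(2*3/2) = (-1)^3 = -1, coeff 5 -> -5
Grade 3: (-1)^(3*4/2) = (-1)^6 = 1, coeff -1 -> -1
Conjugated coefficients: -5, -1


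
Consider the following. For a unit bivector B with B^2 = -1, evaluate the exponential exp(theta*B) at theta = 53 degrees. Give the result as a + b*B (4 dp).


For a unit bivector B with B^2 = -1, the exponential series gives
e^(theta*B) = cos(theta) + sin(theta)*B (the GA analogue of Euler's formula).
theta = 53 degrees = 0.925025 rad
cos(53 deg) = 0.6018
sin(53 deg) = 0.7986
exp(theta*B) = 0.6018 + 0.7986*B


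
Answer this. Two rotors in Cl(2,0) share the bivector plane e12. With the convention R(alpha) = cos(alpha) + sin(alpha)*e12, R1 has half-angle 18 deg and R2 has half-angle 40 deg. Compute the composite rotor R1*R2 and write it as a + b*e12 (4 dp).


Same-plane rotors commute and their half-angles add:
R1*R2 = cos(a1 + a2) + sin(a1 + a2)*e12.
a1 + a2 = 18 + 40 = 58 deg
cos(58 deg) = 0.5299
sin(58 deg) = 0.8480
R1*R2 = 0.5299 + 0.8480*e12


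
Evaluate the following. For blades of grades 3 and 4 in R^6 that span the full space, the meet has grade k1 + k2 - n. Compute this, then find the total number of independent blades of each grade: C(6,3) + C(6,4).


Meet grade = grade(A) + grade(B) - n
= 3 + 4 - 6 = 1
C(6,3) = 20
C(6,4) = 15
dim_A + dim_B = 20 + 15 = 35
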